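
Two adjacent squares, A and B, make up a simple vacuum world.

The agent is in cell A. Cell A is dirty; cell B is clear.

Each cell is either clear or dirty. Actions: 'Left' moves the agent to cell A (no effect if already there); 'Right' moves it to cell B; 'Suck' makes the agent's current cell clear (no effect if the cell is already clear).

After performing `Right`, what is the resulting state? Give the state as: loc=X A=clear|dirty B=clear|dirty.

loc=B A=dirty B=clear

start: loc=A A=dirty B=clear
[1] after Right: loc=B A=dirty B=clear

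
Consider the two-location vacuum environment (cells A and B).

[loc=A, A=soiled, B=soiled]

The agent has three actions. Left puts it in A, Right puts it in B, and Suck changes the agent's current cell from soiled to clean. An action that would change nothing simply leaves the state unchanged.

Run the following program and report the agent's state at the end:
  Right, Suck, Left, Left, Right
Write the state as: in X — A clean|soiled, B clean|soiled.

Right (#1): in B — A soiled, B soiled
Suck (#2): in B — A soiled, B clean
Left (#3): in A — A soiled, B clean
Left (#4): in A — A soiled, B clean
Right (#5): in B — A soiled, B clean

in B — A soiled, B clean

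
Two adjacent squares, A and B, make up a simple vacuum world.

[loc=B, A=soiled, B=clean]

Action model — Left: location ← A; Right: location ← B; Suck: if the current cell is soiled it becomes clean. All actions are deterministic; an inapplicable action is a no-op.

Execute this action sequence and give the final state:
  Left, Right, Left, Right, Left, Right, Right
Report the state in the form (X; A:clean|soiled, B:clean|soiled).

Left (#1): (A; A:soiled, B:clean)
Right (#2): (B; A:soiled, B:clean)
Left (#3): (A; A:soiled, B:clean)
Right (#4): (B; A:soiled, B:clean)
Left (#5): (A; A:soiled, B:clean)
Right (#6): (B; A:soiled, B:clean)
Right (#7): (B; A:soiled, B:clean)

(B; A:soiled, B:clean)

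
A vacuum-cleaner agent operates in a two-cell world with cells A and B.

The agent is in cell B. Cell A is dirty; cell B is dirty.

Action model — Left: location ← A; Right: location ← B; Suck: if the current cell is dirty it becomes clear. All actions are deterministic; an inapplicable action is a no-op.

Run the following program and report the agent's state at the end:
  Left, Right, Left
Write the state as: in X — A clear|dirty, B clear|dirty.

in A — A dirty, B dirty

t=1 Left ⇒ in A — A dirty, B dirty
t=2 Right ⇒ in B — A dirty, B dirty
t=3 Left ⇒ in A — A dirty, B dirty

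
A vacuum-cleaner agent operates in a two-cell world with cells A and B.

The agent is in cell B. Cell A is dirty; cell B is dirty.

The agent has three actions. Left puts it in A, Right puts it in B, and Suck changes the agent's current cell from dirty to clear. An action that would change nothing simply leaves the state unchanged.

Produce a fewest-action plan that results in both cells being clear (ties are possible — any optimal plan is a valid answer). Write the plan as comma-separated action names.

Suck, Left, Suck

1) do Suck; now <B|dirty|clear>
2) do Left; now <A|dirty|clear>
3) do Suck; now <A|clear|clear>
min 3: Suck B + move + Suck A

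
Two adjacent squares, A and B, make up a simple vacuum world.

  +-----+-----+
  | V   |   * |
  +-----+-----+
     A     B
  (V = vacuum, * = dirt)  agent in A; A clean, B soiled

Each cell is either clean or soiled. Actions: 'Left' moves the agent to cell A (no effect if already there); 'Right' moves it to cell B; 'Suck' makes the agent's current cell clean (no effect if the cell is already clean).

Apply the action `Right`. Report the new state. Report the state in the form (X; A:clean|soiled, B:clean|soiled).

(B; A:clean, B:soiled)

start: (A; A:clean, B:soiled)
[1] after Right: (B; A:clean, B:soiled)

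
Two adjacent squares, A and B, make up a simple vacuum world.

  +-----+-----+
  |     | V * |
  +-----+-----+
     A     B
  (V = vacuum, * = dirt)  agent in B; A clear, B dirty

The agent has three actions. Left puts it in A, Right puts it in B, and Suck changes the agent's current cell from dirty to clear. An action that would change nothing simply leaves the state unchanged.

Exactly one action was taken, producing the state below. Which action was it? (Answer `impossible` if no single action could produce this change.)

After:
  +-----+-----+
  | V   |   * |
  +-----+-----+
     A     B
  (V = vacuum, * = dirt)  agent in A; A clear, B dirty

Left

try  Left: (A; A:clear, B:dirty)  ← match
try Right: (B; A:clear, B:dirty)
try  Suck: (B; A:clear, B:clear)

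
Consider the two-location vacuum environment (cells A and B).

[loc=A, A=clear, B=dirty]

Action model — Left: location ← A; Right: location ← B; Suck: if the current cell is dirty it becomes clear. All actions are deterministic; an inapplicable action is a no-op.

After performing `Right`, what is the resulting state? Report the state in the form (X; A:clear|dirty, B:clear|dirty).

(B; A:clear, B:dirty)

start: (A; A:clear, B:dirty)
[1] after Right: (B; A:clear, B:dirty)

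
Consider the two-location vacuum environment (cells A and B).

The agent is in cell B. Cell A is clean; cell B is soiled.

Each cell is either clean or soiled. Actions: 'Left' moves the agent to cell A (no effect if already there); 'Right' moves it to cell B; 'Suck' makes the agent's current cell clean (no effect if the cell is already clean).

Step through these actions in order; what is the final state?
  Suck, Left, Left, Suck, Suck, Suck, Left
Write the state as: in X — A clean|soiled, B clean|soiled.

1) do Suck; now in B — A clean, B clean
2) do Left; now in A — A clean, B clean
3) do Left; now in A — A clean, B clean
4) do Suck; now in A — A clean, B clean
5) do Suck; now in A — A clean, B clean
6) do Suck; now in A — A clean, B clean
7) do Left; now in A — A clean, B clean

in A — A clean, B clean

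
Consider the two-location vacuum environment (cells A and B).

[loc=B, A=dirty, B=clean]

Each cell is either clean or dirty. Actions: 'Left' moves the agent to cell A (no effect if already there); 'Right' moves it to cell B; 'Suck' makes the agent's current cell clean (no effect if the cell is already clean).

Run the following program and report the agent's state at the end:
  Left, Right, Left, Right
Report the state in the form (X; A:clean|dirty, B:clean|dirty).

(B; A:dirty, B:clean)

1) do Left; now (A; A:dirty, B:clean)
2) do Right; now (B; A:dirty, B:clean)
3) do Left; now (A; A:dirty, B:clean)
4) do Right; now (B; A:dirty, B:clean)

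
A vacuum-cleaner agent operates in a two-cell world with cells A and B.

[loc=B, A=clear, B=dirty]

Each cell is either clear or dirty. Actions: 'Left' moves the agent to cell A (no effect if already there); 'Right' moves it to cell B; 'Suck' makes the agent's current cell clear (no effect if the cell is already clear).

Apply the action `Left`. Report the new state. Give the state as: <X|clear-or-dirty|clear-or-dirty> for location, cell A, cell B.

<A|clear|dirty>

start: <B|clear|dirty>
Left (#1): <A|clear|dirty>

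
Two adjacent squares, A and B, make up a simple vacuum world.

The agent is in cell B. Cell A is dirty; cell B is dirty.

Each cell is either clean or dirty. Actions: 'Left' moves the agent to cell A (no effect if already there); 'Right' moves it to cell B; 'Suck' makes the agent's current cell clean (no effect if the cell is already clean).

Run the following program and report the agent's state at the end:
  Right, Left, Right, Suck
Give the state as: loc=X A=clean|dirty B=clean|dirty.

1. Right → loc=B A=dirty B=dirty
2. Left → loc=A A=dirty B=dirty
3. Right → loc=B A=dirty B=dirty
4. Suck → loc=B A=dirty B=clean

loc=B A=dirty B=clean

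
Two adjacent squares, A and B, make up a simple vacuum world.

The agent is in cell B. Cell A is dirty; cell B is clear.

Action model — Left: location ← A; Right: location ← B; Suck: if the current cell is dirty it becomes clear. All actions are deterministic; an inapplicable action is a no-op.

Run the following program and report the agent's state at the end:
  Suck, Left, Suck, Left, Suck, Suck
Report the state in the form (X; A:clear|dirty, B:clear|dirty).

(A; A:clear, B:clear)

step 1/6 (Suck): (B; A:dirty, B:clear)
step 2/6 (Left): (A; A:dirty, B:clear)
step 3/6 (Suck): (A; A:clear, B:clear)
step 4/6 (Left): (A; A:clear, B:clear)
step 5/6 (Suck): (A; A:clear, B:clear)
step 6/6 (Suck): (A; A:clear, B:clear)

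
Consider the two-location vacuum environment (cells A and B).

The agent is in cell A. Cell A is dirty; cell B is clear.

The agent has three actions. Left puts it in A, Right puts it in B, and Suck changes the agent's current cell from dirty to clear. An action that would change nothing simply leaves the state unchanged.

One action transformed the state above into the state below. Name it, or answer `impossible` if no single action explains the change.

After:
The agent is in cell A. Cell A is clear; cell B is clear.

try  Left: (A; A:dirty, B:clear)
try Right: (B; A:dirty, B:clear)
try  Suck: (A; A:clear, B:clear)  ← match

Suck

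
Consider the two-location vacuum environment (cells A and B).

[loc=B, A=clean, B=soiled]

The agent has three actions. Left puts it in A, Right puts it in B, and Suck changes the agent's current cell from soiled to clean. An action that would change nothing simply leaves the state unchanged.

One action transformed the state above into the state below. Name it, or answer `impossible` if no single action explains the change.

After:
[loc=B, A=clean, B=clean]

Suck

try  Left: (A; A:clean, B:soiled)
try Right: (B; A:clean, B:soiled)
try  Suck: (B; A:clean, B:clean)  ← match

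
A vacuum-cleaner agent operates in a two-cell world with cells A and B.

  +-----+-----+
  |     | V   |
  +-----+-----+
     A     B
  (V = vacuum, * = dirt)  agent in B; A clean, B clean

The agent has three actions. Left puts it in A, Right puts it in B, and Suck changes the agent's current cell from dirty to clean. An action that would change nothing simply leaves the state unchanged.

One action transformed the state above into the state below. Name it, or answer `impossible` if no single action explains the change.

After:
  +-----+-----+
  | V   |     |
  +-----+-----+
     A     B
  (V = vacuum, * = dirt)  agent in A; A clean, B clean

Left

try  Left: loc=A A=clean B=clean  ← match
try Right: loc=B A=clean B=clean
try  Suck: loc=B A=clean B=clean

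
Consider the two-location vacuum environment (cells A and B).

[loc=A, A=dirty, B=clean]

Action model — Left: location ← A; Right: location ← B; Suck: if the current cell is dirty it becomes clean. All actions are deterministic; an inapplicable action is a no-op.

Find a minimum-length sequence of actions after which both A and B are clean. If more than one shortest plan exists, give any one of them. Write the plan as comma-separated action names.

Suck

t=1 Suck ⇒ loc=A A=clean B=clean
min 1: A is dirty, one Suck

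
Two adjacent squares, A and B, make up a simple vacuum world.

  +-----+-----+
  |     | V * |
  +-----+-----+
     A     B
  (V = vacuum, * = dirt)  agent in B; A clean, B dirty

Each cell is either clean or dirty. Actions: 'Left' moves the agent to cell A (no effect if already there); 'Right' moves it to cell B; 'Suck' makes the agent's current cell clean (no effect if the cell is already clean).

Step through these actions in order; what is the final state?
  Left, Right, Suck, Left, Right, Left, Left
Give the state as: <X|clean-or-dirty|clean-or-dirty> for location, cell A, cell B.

[1] after Left: <A|clean|dirty>
[2] after Right: <B|clean|dirty>
[3] after Suck: <B|clean|clean>
[4] after Left: <A|clean|clean>
[5] after Right: <B|clean|clean>
[6] after Left: <A|clean|clean>
[7] after Left: <A|clean|clean>

<A|clean|clean>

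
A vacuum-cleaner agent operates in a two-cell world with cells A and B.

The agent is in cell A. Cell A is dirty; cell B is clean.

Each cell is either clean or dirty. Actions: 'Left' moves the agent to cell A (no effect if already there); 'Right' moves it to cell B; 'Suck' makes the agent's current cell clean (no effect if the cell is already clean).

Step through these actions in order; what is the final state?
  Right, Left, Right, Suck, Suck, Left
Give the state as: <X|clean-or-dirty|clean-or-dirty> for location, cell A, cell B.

1. Right → <B|dirty|clean>
2. Left → <A|dirty|clean>
3. Right → <B|dirty|clean>
4. Suck → <B|dirty|clean>
5. Suck → <B|dirty|clean>
6. Left → <A|dirty|clean>

<A|dirty|clean>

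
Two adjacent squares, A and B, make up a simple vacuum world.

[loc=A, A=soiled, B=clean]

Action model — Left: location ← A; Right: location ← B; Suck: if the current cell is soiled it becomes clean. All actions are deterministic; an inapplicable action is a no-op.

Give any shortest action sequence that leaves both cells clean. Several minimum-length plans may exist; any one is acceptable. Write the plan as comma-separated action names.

step 1/1 (Suck): <A|clean|clean>
min 1: A is soiled, one Suck

Suck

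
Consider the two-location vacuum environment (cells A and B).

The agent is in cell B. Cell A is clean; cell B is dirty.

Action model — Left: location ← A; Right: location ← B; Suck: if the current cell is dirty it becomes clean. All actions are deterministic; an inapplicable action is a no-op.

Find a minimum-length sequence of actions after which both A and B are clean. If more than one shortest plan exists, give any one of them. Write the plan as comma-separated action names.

Suck

step 1/1 (Suck): loc=B A=clean B=clean
min 1: B is dirty, one Suck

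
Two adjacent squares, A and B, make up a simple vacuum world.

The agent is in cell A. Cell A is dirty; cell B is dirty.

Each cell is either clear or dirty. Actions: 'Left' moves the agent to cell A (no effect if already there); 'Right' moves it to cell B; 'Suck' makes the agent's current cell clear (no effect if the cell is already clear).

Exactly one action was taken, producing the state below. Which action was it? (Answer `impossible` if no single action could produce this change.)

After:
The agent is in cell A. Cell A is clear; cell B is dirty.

Suck

try  Left: in A — A dirty, B dirty
try Right: in B — A dirty, B dirty
try  Suck: in A — A clear, B dirty  ← match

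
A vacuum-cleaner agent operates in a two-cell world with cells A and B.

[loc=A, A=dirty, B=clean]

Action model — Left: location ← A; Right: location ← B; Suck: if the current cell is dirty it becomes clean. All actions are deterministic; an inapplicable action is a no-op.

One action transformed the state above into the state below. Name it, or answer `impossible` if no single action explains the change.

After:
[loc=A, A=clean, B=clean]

Suck

try  Left: loc=A A=dirty B=clean
try Right: loc=B A=dirty B=clean
try  Suck: loc=A A=clean B=clean  ← match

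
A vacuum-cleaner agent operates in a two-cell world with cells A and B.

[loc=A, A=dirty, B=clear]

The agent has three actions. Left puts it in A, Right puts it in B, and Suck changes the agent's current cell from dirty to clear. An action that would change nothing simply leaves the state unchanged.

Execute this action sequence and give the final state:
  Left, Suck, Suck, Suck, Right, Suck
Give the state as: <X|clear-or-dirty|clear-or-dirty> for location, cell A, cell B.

1) do Left; now <A|dirty|clear>
2) do Suck; now <A|clear|clear>
3) do Suck; now <A|clear|clear>
4) do Suck; now <A|clear|clear>
5) do Right; now <B|clear|clear>
6) do Suck; now <B|clear|clear>

<B|clear|clear>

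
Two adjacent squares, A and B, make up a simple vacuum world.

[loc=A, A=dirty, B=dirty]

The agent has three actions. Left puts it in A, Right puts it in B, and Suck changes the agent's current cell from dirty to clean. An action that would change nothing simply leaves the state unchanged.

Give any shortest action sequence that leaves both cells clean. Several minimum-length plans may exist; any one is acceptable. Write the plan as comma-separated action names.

1. Suck → (A; A:clean, B:dirty)
2. Right → (B; A:clean, B:dirty)
3. Suck → (B; A:clean, B:clean)
min 3: Suck A + move + Suck B

Suck, Right, Suck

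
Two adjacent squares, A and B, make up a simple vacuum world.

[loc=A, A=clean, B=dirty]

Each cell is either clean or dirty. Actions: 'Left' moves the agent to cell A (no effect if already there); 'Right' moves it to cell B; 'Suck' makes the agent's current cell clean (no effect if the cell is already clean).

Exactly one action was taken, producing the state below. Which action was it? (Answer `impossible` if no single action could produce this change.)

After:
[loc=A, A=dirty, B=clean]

impossible

try  Left: loc=A A=clean B=dirty
try Right: loc=B A=clean B=dirty
try  Suck: loc=A A=clean B=dirty
no single action produces the after-state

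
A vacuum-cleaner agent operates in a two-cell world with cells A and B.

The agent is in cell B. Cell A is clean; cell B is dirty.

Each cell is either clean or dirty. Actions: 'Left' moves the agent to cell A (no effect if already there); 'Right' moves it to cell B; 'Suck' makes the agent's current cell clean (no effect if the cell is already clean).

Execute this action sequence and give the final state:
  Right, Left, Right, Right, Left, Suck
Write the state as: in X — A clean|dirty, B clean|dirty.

in A — A clean, B dirty

1) do Right; now in B — A clean, B dirty
2) do Left; now in A — A clean, B dirty
3) do Right; now in B — A clean, B dirty
4) do Right; now in B — A clean, B dirty
5) do Left; now in A — A clean, B dirty
6) do Suck; now in A — A clean, B dirty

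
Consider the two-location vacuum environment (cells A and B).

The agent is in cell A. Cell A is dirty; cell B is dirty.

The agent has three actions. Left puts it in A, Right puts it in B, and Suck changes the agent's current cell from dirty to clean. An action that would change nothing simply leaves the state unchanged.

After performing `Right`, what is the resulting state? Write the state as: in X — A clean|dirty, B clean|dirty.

start: in A — A dirty, B dirty
[1] after Right: in B — A dirty, B dirty

in B — A dirty, B dirty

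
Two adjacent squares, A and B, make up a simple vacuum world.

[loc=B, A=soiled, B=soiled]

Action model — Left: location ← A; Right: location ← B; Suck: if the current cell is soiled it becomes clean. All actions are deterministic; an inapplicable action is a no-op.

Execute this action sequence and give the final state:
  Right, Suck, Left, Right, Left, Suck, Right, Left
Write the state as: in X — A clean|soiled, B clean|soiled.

1. Right → in B — A soiled, B soiled
2. Suck → in B — A soiled, B clean
3. Left → in A — A soiled, B clean
4. Right → in B — A soiled, B clean
5. Left → in A — A soiled, B clean
6. Suck → in A — A clean, B clean
7. Right → in B — A clean, B clean
8. Left → in A — A clean, B clean

in A — A clean, B clean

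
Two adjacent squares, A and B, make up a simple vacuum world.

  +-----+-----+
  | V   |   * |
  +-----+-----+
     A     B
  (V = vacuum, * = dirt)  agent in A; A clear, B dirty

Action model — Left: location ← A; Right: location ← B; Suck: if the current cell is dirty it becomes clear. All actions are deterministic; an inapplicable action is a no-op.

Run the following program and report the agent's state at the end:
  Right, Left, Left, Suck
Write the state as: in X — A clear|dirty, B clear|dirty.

in A — A clear, B dirty

step 1/4 (Right): in B — A clear, B dirty
step 2/4 (Left): in A — A clear, B dirty
step 3/4 (Left): in A — A clear, B dirty
step 4/4 (Suck): in A — A clear, B dirty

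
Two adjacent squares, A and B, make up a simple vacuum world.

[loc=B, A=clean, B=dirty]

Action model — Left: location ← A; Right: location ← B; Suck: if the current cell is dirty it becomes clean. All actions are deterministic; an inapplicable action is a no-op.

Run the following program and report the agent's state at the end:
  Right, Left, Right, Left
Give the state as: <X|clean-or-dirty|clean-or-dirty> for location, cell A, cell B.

[1] after Right: <B|clean|dirty>
[2] after Left: <A|clean|dirty>
[3] after Right: <B|clean|dirty>
[4] after Left: <A|clean|dirty>

<A|clean|dirty>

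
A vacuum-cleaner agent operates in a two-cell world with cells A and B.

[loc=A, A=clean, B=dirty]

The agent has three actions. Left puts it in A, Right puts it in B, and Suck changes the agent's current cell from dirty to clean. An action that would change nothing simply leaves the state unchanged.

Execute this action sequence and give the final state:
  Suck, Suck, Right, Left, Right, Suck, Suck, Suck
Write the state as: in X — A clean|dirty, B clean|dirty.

step 1/8 (Suck): in A — A clean, B dirty
step 2/8 (Suck): in A — A clean, B dirty
step 3/8 (Right): in B — A clean, B dirty
step 4/8 (Left): in A — A clean, B dirty
step 5/8 (Right): in B — A clean, B dirty
step 6/8 (Suck): in B — A clean, B clean
step 7/8 (Suck): in B — A clean, B clean
step 8/8 (Suck): in B — A clean, B clean

in B — A clean, B clean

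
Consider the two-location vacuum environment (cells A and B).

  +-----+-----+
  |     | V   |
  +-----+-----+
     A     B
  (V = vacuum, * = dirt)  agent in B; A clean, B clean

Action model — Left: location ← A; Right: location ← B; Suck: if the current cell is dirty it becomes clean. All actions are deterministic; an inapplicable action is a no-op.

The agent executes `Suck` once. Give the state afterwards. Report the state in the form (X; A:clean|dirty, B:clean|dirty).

start: (B; A:clean, B:clean)
[1] after Suck: (B; A:clean, B:clean)

(B; A:clean, B:clean)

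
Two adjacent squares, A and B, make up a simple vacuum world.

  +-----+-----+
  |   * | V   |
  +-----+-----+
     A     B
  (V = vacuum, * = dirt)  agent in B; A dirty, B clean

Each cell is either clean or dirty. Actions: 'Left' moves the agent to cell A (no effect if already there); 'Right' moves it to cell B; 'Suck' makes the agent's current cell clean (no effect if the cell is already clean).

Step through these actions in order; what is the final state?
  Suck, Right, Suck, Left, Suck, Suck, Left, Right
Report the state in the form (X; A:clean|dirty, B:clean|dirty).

(B; A:clean, B:clean)

Suck (#1): (B; A:dirty, B:clean)
Right (#2): (B; A:dirty, B:clean)
Suck (#3): (B; A:dirty, B:clean)
Left (#4): (A; A:dirty, B:clean)
Suck (#5): (A; A:clean, B:clean)
Suck (#6): (A; A:clean, B:clean)
Left (#7): (A; A:clean, B:clean)
Right (#8): (B; A:clean, B:clean)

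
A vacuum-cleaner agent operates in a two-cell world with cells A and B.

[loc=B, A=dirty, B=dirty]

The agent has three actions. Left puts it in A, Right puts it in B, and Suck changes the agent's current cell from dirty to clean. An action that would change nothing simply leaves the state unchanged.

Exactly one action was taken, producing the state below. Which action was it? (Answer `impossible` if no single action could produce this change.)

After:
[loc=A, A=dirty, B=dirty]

try  Left: (A; A:dirty, B:dirty)  ← match
try Right: (B; A:dirty, B:dirty)
try  Suck: (B; A:dirty, B:clean)

Left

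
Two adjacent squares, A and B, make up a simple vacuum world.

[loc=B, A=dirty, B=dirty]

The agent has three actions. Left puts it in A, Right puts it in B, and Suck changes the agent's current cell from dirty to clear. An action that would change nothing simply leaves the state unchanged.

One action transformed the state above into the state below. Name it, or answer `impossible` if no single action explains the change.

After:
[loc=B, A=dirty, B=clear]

Suck

try  Left: <A|dirty|dirty>
try Right: <B|dirty|dirty>
try  Suck: <B|dirty|clear>  ← match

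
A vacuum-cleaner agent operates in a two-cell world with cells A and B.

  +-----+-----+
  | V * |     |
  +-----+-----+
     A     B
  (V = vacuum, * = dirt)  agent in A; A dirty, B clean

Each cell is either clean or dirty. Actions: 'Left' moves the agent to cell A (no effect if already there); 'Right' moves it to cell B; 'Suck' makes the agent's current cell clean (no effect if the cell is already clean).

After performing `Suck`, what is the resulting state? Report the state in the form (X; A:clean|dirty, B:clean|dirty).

(A; A:clean, B:clean)

start: (A; A:dirty, B:clean)
[1] after Suck: (A; A:clean, B:clean)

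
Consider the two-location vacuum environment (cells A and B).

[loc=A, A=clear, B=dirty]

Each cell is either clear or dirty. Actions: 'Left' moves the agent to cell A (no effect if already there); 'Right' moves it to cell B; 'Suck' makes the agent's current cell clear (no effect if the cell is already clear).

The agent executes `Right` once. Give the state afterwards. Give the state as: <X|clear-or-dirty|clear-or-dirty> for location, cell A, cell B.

<B|clear|dirty>

start: <A|clear|dirty>
1. Right → <B|clear|dirty>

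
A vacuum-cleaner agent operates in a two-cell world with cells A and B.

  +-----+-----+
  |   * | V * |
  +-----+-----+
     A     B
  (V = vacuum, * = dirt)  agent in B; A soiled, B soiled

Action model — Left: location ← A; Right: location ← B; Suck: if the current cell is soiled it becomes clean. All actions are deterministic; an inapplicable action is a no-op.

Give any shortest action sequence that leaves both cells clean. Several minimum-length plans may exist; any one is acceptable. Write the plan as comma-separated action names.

Suck, Left, Suck

[1] after Suck: loc=B A=soiled B=clean
[2] after Left: loc=A A=soiled B=clean
[3] after Suck: loc=A A=clean B=clean
min 3: Suck B + move + Suck A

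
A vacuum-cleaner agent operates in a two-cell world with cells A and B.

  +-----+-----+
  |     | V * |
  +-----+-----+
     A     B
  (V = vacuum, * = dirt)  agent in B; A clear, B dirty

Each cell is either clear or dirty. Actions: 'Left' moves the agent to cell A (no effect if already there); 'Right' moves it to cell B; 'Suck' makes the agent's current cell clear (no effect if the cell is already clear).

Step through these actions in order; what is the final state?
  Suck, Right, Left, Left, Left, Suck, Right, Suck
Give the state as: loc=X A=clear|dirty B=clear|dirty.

1. Suck → loc=B A=clear B=clear
2. Right → loc=B A=clear B=clear
3. Left → loc=A A=clear B=clear
4. Left → loc=A A=clear B=clear
5. Left → loc=A A=clear B=clear
6. Suck → loc=A A=clear B=clear
7. Right → loc=B A=clear B=clear
8. Suck → loc=B A=clear B=clear

loc=B A=clear B=clear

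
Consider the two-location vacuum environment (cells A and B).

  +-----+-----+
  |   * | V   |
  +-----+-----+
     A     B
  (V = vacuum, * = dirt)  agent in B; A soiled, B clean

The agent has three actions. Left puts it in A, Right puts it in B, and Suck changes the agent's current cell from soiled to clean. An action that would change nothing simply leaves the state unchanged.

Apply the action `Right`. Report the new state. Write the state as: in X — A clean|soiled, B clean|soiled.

in B — A soiled, B clean

start: in B — A soiled, B clean
step 1/1 (Right): in B — A soiled, B clean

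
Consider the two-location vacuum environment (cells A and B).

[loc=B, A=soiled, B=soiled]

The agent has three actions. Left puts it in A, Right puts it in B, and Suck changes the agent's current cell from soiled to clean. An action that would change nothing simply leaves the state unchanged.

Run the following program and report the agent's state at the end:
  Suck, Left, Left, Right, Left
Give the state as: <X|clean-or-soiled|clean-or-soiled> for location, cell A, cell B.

1) do Suck; now <B|soiled|clean>
2) do Left; now <A|soiled|clean>
3) do Left; now <A|soiled|clean>
4) do Right; now <B|soiled|clean>
5) do Left; now <A|soiled|clean>

<A|soiled|clean>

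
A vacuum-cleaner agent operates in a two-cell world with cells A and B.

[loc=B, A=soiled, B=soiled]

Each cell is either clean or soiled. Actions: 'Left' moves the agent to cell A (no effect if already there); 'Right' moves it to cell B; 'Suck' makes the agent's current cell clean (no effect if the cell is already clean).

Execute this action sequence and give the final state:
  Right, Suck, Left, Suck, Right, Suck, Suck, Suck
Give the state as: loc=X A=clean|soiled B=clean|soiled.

loc=B A=clean B=clean

1) do Right; now loc=B A=soiled B=soiled
2) do Suck; now loc=B A=soiled B=clean
3) do Left; now loc=A A=soiled B=clean
4) do Suck; now loc=A A=clean B=clean
5) do Right; now loc=B A=clean B=clean
6) do Suck; now loc=B A=clean B=clean
7) do Suck; now loc=B A=clean B=clean
8) do Suck; now loc=B A=clean B=clean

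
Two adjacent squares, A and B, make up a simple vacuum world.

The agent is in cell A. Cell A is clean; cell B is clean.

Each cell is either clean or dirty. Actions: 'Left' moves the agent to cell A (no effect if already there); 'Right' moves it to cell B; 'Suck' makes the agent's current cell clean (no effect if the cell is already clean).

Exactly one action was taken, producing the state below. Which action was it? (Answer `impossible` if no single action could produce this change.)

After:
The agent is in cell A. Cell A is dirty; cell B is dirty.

impossible

try  Left: in A — A clean, B clean
try Right: in B — A clean, B clean
try  Suck: in A — A clean, B clean
no single action produces the after-state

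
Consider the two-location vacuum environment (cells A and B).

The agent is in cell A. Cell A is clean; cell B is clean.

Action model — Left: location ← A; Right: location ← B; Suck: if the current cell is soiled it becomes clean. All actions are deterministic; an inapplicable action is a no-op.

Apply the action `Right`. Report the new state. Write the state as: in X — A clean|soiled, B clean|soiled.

start: in A — A clean, B clean
1) do Right; now in B — A clean, B clean

in B — A clean, B clean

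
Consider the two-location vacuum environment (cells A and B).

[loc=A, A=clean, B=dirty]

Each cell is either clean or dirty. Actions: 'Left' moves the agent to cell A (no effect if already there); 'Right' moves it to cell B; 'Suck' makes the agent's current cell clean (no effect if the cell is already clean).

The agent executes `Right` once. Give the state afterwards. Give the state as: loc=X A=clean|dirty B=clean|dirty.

loc=B A=clean B=dirty

start: loc=A A=clean B=dirty
[1] after Right: loc=B A=clean B=dirty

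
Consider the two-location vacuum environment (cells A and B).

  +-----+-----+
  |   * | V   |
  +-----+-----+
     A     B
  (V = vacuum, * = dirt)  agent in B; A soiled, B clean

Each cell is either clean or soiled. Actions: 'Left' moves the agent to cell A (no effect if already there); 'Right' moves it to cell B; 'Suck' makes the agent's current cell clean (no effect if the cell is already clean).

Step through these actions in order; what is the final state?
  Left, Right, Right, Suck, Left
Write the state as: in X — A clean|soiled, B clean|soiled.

in A — A soiled, B clean

step 1/5 (Left): in A — A soiled, B clean
step 2/5 (Right): in B — A soiled, B clean
step 3/5 (Right): in B — A soiled, B clean
step 4/5 (Suck): in B — A soiled, B clean
step 5/5 (Left): in A — A soiled, B clean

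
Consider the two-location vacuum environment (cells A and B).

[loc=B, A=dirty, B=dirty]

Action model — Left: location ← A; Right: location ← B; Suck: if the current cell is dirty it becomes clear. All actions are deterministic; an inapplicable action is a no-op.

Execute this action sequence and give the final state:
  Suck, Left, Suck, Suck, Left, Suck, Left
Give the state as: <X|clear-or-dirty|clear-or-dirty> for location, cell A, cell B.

Suck (#1): <B|dirty|clear>
Left (#2): <A|dirty|clear>
Suck (#3): <A|clear|clear>
Suck (#4): <A|clear|clear>
Left (#5): <A|clear|clear>
Suck (#6): <A|clear|clear>
Left (#7): <A|clear|clear>

<A|clear|clear>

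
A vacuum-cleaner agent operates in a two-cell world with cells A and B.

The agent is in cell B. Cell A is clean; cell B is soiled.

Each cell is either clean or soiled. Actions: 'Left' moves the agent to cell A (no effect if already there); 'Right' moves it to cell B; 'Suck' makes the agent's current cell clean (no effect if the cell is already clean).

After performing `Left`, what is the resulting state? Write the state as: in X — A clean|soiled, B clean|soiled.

start: in B — A clean, B soiled
1. Left → in A — A clean, B soiled

in A — A clean, B soiled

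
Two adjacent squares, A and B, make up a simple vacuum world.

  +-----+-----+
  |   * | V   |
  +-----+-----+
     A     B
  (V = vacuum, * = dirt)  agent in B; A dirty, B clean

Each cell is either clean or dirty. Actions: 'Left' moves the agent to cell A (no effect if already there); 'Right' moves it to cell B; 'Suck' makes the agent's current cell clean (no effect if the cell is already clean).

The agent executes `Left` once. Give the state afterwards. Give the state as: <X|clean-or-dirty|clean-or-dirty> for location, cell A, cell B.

start: <B|dirty|clean>
[1] after Left: <A|dirty|clean>

<A|dirty|clean>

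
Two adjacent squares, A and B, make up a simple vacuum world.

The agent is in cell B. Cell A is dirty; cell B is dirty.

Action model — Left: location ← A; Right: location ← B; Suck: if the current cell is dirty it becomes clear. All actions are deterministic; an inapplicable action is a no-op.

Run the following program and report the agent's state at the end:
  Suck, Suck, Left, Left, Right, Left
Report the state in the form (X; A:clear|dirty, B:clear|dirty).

1) do Suck; now (B; A:dirty, B:clear)
2) do Suck; now (B; A:dirty, B:clear)
3) do Left; now (A; A:dirty, B:clear)
4) do Left; now (A; A:dirty, B:clear)
5) do Right; now (B; A:dirty, B:clear)
6) do Left; now (A; A:dirty, B:clear)

(A; A:dirty, B:clear)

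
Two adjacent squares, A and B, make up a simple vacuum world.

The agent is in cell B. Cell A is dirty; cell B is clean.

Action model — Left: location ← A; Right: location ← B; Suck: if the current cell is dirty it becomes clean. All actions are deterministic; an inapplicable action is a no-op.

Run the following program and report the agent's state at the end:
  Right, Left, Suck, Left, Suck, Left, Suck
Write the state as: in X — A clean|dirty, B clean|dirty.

in A — A clean, B clean

1) do Right; now in B — A dirty, B clean
2) do Left; now in A — A dirty, B clean
3) do Suck; now in A — A clean, B clean
4) do Left; now in A — A clean, B clean
5) do Suck; now in A — A clean, B clean
6) do Left; now in A — A clean, B clean
7) do Suck; now in A — A clean, B clean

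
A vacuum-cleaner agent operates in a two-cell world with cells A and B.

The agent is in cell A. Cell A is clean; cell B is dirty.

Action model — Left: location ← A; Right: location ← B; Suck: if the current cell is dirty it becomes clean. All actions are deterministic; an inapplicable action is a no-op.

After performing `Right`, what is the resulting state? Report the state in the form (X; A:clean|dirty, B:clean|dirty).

(B; A:clean, B:dirty)

start: (A; A:clean, B:dirty)
1. Right → (B; A:clean, B:dirty)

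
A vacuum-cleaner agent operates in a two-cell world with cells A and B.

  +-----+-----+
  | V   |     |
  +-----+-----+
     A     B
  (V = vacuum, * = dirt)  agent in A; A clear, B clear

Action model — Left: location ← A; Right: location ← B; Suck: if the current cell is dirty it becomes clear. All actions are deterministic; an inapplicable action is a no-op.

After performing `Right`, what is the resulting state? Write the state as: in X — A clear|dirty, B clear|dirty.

in B — A clear, B clear

start: in A — A clear, B clear
step 1/1 (Right): in B — A clear, B clear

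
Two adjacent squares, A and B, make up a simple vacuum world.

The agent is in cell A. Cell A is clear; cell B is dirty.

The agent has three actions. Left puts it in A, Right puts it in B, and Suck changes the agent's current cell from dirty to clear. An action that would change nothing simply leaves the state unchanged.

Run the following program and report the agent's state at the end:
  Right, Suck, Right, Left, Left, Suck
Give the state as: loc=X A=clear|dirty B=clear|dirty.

loc=A A=clear B=clear

1) do Right; now loc=B A=clear B=dirty
2) do Suck; now loc=B A=clear B=clear
3) do Right; now loc=B A=clear B=clear
4) do Left; now loc=A A=clear B=clear
5) do Left; now loc=A A=clear B=clear
6) do Suck; now loc=A A=clear B=clear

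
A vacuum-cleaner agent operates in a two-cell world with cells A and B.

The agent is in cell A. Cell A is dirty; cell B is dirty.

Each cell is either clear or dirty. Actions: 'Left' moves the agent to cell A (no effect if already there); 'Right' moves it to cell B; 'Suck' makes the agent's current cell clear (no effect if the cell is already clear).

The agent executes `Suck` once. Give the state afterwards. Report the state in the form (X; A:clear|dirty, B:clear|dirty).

(A; A:clear, B:dirty)

start: (A; A:dirty, B:dirty)
[1] after Suck: (A; A:clear, B:dirty)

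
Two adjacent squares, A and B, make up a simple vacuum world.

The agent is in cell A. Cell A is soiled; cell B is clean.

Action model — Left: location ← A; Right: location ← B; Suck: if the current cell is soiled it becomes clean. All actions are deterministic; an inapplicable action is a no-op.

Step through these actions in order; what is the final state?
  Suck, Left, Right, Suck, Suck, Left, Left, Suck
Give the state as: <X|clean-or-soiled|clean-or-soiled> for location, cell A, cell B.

<A|clean|clean>

1) do Suck; now <A|clean|clean>
2) do Left; now <A|clean|clean>
3) do Right; now <B|clean|clean>
4) do Suck; now <B|clean|clean>
5) do Suck; now <B|clean|clean>
6) do Left; now <A|clean|clean>
7) do Left; now <A|clean|clean>
8) do Suck; now <A|clean|clean>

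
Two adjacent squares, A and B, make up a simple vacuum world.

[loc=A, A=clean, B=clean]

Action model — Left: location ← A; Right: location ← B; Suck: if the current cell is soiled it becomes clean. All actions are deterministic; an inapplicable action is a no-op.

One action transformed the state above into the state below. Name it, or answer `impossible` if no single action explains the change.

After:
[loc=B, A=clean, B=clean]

try  Left: in A — A clean, B clean
try Right: in B — A clean, B clean  ← match
try  Suck: in A — A clean, B clean

Right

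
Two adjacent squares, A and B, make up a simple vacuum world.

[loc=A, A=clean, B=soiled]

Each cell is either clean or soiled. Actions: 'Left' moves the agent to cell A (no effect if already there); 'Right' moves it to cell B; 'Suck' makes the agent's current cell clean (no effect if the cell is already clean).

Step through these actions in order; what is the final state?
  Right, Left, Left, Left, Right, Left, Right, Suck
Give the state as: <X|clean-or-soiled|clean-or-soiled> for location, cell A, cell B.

Right (#1): <B|clean|soiled>
Left (#2): <A|clean|soiled>
Left (#3): <A|clean|soiled>
Left (#4): <A|clean|soiled>
Right (#5): <B|clean|soiled>
Left (#6): <A|clean|soiled>
Right (#7): <B|clean|soiled>
Suck (#8): <B|clean|clean>

<B|clean|clean>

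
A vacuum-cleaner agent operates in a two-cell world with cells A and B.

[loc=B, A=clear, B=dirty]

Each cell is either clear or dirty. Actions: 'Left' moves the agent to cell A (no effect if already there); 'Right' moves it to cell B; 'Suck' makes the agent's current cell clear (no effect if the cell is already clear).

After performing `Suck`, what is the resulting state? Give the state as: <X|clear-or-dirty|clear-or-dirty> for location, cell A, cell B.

start: <B|clear|dirty>
Suck (#1): <B|clear|clear>

<B|clear|clear>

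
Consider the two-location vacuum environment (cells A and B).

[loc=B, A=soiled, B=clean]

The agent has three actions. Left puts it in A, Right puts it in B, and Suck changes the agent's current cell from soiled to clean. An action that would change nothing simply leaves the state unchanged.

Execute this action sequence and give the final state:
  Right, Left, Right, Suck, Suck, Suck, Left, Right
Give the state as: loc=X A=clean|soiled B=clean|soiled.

Right (#1): loc=B A=soiled B=clean
Left (#2): loc=A A=soiled B=clean
Right (#3): loc=B A=soiled B=clean
Suck (#4): loc=B A=soiled B=clean
Suck (#5): loc=B A=soiled B=clean
Suck (#6): loc=B A=soiled B=clean
Left (#7): loc=A A=soiled B=clean
Right (#8): loc=B A=soiled B=clean

loc=B A=soiled B=clean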